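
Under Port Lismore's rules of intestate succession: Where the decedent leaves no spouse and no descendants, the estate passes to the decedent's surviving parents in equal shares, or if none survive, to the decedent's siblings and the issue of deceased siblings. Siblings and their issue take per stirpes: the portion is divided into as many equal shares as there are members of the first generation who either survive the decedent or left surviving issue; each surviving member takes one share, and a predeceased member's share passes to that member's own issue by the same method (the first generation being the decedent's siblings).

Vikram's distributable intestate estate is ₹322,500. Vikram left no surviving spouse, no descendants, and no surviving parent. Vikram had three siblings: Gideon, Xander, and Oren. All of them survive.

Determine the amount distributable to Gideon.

The entire ₹322,500 passes to the siblings and their issue.
That amount (₹322,500) is divided into 3 shares of ₹107,500: Gideon, Xander, and Oren each take ₹107,500.

Gideon receives ₹107,500.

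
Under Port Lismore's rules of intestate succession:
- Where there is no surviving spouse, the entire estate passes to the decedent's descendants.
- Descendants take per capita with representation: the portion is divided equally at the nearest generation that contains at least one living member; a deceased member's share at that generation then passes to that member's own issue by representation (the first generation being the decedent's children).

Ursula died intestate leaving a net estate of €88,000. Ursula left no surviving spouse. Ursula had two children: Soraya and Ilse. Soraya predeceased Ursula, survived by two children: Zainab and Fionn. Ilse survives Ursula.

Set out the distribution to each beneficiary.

The entire €88,000 passes to the descendants.
That amount (€88,000) is divided into 2 shares of €44,000: Ilse takes €44,000; Soraya's €44,000 share passes to Soraya's issue.
Soraya's share (€44,000) is divided into 2 shares of €22,000: Zainab and Fionn each take €22,000.

Zainab: €22,000; Fionn: €22,000; Ilse: €44,000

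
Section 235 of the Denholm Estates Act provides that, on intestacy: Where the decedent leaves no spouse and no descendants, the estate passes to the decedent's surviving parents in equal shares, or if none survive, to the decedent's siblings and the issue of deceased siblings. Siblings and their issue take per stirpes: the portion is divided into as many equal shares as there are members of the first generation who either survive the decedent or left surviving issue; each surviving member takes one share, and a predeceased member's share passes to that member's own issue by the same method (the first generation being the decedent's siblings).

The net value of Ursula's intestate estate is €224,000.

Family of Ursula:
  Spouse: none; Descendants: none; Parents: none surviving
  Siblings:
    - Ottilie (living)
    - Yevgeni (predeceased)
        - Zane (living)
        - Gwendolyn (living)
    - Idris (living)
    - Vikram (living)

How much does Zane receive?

Zane receives €28,000.

The entire €224,000 passes to the siblings and their issue.
That amount (€224,000) is divided into 4 shares of €56,000: Ottilie, Idris, and Vikram each take €56,000; Yevgeni's €56,000 share passes to Yevgeni's issue.
Yevgeni's share (€56,000) is divided into 2 shares of €28,000: Zane and Gwendolyn each take €28,000.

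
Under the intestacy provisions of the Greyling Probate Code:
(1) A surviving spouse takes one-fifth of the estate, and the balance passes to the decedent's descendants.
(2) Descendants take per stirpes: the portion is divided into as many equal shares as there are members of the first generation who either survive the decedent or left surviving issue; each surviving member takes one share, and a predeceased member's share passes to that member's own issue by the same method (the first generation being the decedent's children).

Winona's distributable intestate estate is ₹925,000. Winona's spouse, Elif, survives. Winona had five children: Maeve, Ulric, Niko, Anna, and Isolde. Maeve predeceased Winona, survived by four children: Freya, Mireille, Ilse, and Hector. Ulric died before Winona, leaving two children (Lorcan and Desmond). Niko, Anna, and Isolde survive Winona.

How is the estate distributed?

Elif takes one-fifth of ₹925,000 = ₹185,000. The remaining ₹740,000 passes to the descendants.
The descendants' portion (₹740,000) is divided into 5 shares of ₹148,000: Niko, Anna, and Isolde each take ₹148,000; Maeve's ₹148,000 share passes to Maeve's issue; Ulric's ₹148,000 share passes to Ulric's issue.
Maeve's share (₹148,000) is divided into 4 shares of ₹37,000: Freya, Mireille, Ilse, and Hector each take ₹37,000.
Ulric's share (₹148,000) is divided into 2 shares of ₹74,000: Lorcan and Desmond each take ₹74,000.

Elif: ₹185,000; Freya: ₹37,000; Mireille: ₹37,000; Ilse: ₹37,000; Hector: ₹37,000; Lorcan: ₹74,000; Desmond: ₹74,000; Niko: ₹148,000; Anna: ₹148,000; Isolde: ₹148,000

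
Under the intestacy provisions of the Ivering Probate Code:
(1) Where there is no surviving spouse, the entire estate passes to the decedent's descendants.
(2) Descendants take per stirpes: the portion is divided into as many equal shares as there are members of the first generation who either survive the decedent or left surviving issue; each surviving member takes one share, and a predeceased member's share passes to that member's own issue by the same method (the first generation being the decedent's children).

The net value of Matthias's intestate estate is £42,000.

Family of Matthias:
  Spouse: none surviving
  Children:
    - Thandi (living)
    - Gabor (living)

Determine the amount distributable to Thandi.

The entire £42,000 passes to the descendants.
That amount (£42,000) is divided into 2 shares of £21,000: Thandi and Gabor each take £21,000.

Thandi receives £21,000.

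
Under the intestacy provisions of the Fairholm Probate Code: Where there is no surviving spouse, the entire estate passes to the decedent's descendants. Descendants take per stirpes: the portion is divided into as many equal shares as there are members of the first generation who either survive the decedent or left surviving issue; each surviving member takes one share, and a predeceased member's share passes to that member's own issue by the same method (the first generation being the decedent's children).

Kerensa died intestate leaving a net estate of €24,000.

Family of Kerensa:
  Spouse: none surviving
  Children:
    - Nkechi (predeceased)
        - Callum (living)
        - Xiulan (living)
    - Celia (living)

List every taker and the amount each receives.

Callum: €6,000; Xiulan: €6,000; Celia: €12,000

The entire €24,000 passes to the descendants.
That amount (€24,000) is divided into 2 shares of €12,000: Celia takes €12,000; Nkechi's €12,000 share passes to Nkechi's issue.
Nkechi's share (€12,000) is divided into 2 shares of €6,000: Callum and Xiulan each take €6,000.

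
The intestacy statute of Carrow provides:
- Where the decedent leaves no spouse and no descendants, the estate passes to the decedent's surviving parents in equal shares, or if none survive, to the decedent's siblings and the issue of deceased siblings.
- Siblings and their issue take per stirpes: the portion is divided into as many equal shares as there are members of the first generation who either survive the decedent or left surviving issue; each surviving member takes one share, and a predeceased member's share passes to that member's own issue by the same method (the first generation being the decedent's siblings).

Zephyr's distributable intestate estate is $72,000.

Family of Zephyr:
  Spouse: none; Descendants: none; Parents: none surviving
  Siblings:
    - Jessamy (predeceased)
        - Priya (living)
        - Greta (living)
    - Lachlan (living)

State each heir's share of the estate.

Priya: $18,000; Greta: $18,000; Lachlan: $36,000

The entire $72,000 passes to the siblings and their issue.
That amount ($72,000) is divided into 2 shares of $36,000: Lachlan takes $36,000; Jessamy's $36,000 share passes to Jessamy's issue.
Jessamy's share ($36,000) is divided into 2 shares of $18,000: Priya and Greta each take $18,000.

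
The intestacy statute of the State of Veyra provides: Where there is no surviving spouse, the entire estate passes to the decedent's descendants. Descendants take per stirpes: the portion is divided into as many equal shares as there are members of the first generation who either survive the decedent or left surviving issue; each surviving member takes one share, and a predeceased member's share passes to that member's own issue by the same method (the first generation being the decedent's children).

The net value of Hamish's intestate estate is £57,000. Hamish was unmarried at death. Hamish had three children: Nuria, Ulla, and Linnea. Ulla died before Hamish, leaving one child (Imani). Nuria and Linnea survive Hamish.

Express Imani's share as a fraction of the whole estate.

The entire £57,000 passes to the descendants.
That amount (£57,000) is divided into 3 shares of £19,000: Nuria and Linnea each take £19,000; Ulla's £19,000 share passes to Ulla's issue.
Ulla's share (£19,000) passes entirely to Imani.

Imani receives 1/3 of the estate.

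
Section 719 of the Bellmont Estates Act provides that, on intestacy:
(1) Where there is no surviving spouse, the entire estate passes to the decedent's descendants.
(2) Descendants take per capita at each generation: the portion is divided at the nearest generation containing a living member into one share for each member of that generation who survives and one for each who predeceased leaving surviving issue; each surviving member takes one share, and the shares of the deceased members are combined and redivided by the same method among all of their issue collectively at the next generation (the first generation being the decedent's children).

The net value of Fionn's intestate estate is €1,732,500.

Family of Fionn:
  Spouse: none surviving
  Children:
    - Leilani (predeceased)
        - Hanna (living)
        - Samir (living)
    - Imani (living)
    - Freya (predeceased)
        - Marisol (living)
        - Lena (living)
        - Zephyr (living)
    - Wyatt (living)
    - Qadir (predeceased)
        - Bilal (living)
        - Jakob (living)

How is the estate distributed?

The entire €1,732,500 passes to the descendants.
That amount (€1,732,500) is divided at the children's generation into 5 shares of €346,500. Imani and Wyatt each take €346,500. The 3 shares of the deceased (Leilani, Freya, and Qadir) are combined into a pool of €1,039,500.
That pool (€1,039,500) is divided at the grandchildren's generation equally among Hanna, Samir, Marisol, Lena, Zephyr, Bilal, and Jakob: €148,500 each.

Hanna: €148,500; Samir: €148,500; Imani: €346,500; Marisol: €148,500; Lena: €148,500; Zephyr: €148,500; Wyatt: €346,500; Bilal: €148,500; Jakob: €148,500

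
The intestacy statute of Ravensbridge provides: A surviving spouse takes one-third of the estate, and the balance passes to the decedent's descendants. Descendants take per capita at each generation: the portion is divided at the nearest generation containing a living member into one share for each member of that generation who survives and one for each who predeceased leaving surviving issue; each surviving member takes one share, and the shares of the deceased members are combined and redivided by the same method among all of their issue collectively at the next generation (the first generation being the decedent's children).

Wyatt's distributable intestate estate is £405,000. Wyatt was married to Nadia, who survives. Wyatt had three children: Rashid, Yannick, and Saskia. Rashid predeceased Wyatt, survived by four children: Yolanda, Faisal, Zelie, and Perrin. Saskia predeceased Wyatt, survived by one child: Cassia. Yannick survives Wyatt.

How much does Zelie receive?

Nadia takes one-third of £405,000 = £135,000. The remaining £270,000 passes to the descendants.
The descendants' portion (£270,000) is divided at the children's generation into 3 shares of £90,000. Yannick takes £90,000. The 2 shares of the deceased (Rashid and Saskia) are combined into a pool of £180,000.
That pool (£180,000) is divided at the grandchildren's generation equally among Yolanda, Faisal, Zelie, Perrin, and Cassia: £36,000 each.

Zelie receives £36,000.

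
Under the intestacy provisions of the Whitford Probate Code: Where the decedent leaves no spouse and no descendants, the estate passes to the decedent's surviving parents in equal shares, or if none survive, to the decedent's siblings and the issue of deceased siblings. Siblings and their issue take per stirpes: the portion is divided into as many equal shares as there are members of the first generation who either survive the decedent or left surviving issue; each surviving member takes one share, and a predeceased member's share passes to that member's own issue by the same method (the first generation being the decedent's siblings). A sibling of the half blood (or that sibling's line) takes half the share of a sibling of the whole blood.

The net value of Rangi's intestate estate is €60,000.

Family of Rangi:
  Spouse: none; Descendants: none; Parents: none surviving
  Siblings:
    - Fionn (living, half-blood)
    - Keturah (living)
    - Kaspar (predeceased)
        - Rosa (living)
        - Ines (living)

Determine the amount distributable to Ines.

Ines receives €12,000.

The entire €60,000 passes to the siblings and their issue.
Counting each half-blood sibling's line as half a unit, there are 5/2 units in €60,000, so one unit is €24,000. Whole-blood lines (Keturah and Kaspar) take €24,000 each; half-blood lines (Fionn) take €12,000 each.
Kaspar's share (€24,000) is divided into 2 shares of €12,000: Rosa and Ines each take €12,000.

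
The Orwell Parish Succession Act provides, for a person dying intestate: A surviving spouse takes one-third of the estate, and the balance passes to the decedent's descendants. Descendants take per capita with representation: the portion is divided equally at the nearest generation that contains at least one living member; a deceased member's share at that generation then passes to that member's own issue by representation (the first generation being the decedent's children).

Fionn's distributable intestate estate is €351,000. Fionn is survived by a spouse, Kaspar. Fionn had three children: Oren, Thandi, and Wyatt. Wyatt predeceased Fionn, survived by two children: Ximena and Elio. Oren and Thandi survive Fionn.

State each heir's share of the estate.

Kaspar takes one-third of €351,000 = €117,000. The remaining €234,000 passes to the descendants.
The descendants' portion (€234,000) is divided into 3 shares of €78,000: Oren and Thandi each take €78,000; Wyatt's €78,000 share passes to Wyatt's issue.
Wyatt's share (€78,000) is divided into 2 shares of €39,000: Ximena and Elio each take €39,000.

Kaspar: €117,000; Oren: €78,000; Thandi: €78,000; Ximena: €39,000; Elio: €39,000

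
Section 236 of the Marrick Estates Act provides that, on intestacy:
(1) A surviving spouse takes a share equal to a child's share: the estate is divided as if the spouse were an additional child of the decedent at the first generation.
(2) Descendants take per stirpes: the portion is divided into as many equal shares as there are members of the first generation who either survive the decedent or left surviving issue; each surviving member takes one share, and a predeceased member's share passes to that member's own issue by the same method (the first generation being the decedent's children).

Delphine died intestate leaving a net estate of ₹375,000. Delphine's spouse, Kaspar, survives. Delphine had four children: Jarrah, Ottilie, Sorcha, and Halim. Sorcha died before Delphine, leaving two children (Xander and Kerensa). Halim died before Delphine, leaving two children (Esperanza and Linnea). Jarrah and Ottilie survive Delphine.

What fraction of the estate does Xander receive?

Xander receives 1/10 of the estate.

The spouse counts as an additional share at the children's level, so there are 5 primary shares of ₹75,000. Kaspar takes one such share (₹75,000).
The children's combined portion (₹300,000) is divided into 4 shares of ₹75,000: Jarrah and Ottilie each take ₹75,000; Sorcha's ₹75,000 share passes to Sorcha's issue; Halim's ₹75,000 share passes to Halim's issue.
Sorcha's share (₹75,000) is divided into 2 shares of ₹37,500: Xander and Kerensa each take ₹37,500.
Halim's share (₹75,000) is divided into 2 shares of ₹37,500: Esperanza and Linnea each take ₹37,500.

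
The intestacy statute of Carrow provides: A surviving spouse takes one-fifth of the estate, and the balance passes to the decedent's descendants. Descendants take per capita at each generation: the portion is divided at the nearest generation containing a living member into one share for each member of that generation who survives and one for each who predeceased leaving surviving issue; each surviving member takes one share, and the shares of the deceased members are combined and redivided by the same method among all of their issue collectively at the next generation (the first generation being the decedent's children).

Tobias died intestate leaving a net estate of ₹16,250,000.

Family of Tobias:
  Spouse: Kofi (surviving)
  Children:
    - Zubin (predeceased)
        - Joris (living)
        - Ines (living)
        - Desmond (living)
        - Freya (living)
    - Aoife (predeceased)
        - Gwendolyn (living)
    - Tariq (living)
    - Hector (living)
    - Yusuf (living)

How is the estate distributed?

Kofi: ₹3,250,000; Joris: ₹1,040,000; Ines: ₹1,040,000; Desmond: ₹1,040,000; Freya: ₹1,040,000; Gwendolyn: ₹1,040,000; Tariq: ₹2,600,000; Hector: ₹2,600,000; Yusuf: ₹2,600,000

Kofi takes one-fifth of ₹16,250,000 = ₹3,250,000. The remaining ₹13,000,000 passes to the descendants.
The descendants' portion (₹13,000,000) is divided at the children's generation into 5 shares of ₹2,600,000. Tariq, Hector, and Yusuf each take ₹2,600,000. The 2 shares of the deceased (Zubin and Aoife) are combined into a pool of ₹5,200,000.
That pool (₹5,200,000) is divided at the grandchildren's generation equally among Joris, Ines, Desmond, Freya, and Gwendolyn: ₹1,040,000 each.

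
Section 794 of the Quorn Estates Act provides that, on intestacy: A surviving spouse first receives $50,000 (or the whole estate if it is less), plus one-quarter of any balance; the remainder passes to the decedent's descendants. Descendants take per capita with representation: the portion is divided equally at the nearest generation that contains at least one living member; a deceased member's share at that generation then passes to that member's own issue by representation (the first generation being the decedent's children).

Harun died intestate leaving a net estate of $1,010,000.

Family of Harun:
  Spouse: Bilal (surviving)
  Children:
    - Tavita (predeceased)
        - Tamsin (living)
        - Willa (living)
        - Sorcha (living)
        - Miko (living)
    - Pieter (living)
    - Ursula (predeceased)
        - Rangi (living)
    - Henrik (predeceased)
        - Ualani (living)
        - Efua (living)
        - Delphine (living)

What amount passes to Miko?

Miko receives $45,000.

Bilal first takes $50,000, leaving a balance of $960,000. Bilal then takes one-quarter of the balance ($240,000), for a total of $290,000. The remaining $720,000 passes to the descendants.
The descendants' portion ($720,000) is divided into 4 shares of $180,000: Pieter takes $180,000; Tavita's $180,000 share passes to Tavita's issue; Ursula's $180,000 share passes to Ursula's issue; Henrik's $180,000 share passes to Henrik's issue.
Tavita's share ($180,000) is divided into 4 shares of $45,000: Tamsin, Willa, Sorcha, and Miko each take $45,000.
Ursula's share ($180,000) passes entirely to Rangi.
Henrik's share ($180,000) is divided into 3 shares of $60,000: Ualani, Efua, and Delphine each take $60,000.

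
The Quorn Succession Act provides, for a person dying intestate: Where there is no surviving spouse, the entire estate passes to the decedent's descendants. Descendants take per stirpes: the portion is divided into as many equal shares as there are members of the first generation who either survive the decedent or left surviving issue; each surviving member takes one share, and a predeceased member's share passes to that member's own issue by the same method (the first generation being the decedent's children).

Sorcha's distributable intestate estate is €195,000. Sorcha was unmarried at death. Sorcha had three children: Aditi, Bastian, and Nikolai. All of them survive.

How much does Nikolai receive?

Nikolai receives €65,000.

The entire €195,000 passes to the descendants.
That amount (€195,000) is divided into 3 shares of €65,000: Aditi, Bastian, and Nikolai each take €65,000.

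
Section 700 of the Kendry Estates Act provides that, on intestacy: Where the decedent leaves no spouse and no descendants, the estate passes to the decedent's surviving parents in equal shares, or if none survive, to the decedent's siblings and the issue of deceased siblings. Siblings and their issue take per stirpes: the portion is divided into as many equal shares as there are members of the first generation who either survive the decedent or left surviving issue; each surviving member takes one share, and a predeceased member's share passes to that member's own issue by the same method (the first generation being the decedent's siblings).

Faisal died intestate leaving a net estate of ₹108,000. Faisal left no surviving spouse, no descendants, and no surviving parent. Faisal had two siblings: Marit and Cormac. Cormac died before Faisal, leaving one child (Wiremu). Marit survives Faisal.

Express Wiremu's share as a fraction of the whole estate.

The entire ₹108,000 passes to the siblings and their issue.
That amount (₹108,000) is divided into 2 shares of ₹54,000: Marit takes ₹54,000; Cormac's ₹54,000 share passes to Cormac's issue.
Cormac's share (₹54,000) passes entirely to Wiremu.

Wiremu receives 1/2 of the estate.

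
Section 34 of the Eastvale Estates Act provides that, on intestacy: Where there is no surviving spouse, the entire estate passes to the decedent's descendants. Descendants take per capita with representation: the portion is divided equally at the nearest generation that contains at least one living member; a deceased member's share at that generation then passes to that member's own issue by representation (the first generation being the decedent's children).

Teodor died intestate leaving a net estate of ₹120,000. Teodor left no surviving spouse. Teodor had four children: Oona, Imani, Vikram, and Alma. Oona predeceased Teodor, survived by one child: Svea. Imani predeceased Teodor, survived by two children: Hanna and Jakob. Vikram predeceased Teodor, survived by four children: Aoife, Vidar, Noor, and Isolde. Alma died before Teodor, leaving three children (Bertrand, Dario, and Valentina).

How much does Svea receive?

The entire ₹120,000 passes to the descendants.
No child survives, so the initial division is made at the grandchildren's generation.
That amount (₹120,000) is divided into 10 shares of ₹12,000: Svea, Hanna, Jakob, Aoife, Vidar, Noor, Isolde, Bertrand, Dario, and Valentina each take ₹12,000.

Svea receives ₹12,000.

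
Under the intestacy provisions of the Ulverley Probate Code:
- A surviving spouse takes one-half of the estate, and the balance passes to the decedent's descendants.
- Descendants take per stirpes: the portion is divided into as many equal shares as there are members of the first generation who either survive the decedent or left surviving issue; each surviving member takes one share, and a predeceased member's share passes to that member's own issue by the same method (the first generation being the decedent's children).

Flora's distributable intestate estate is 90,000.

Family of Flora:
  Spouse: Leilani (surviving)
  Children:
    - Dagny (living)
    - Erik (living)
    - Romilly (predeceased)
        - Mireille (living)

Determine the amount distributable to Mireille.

Mireille receives 15,000.

Leilani takes one-half of 90,000 = 45,000. The remaining 45,000 passes to the descendants.
The descendants' portion (45,000) is divided into 3 shares of 15,000: Dagny and Erik each take 15,000; Romilly's 15,000 share passes to Romilly's issue.
Romilly's share (15,000) passes entirely to Mireille.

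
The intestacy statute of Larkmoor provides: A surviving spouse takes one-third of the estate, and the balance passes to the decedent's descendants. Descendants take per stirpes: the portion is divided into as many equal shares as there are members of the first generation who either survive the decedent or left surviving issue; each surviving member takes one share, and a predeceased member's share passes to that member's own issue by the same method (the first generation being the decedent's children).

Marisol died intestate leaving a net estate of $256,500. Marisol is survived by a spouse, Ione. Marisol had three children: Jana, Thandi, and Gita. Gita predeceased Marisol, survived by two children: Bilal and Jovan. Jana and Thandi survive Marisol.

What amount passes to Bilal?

Ione takes one-third of $256,500 = $85,500. The remaining $171,000 passes to the descendants.
The descendants' portion ($171,000) is divided into 3 shares of $57,000: Jana and Thandi each take $57,000; Gita's $57,000 share passes to Gita's issue.
Gita's share ($57,000) is divided into 2 shares of $28,500: Bilal and Jovan each take $28,500.

Bilal receives $28,500.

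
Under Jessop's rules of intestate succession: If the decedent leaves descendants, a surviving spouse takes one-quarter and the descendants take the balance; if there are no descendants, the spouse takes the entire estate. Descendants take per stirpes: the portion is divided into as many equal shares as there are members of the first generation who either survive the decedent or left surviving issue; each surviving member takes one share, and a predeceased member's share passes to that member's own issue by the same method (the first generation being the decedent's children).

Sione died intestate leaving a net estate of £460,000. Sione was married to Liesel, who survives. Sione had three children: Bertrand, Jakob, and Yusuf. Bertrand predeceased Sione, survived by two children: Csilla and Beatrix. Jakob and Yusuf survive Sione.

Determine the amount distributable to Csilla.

Liesel takes one-quarter of £460,000 = £115,000. The remaining £345,000 passes to the descendants.
The descendants' portion (£345,000) is divided into 3 shares of £115,000: Jakob and Yusuf each take £115,000; Bertrand's £115,000 share passes to Bertrand's issue.
Bertrand's share (£115,000) is divided into 2 shares of £57,500: Csilla and Beatrix each take £57,500.

Csilla receives £57,500.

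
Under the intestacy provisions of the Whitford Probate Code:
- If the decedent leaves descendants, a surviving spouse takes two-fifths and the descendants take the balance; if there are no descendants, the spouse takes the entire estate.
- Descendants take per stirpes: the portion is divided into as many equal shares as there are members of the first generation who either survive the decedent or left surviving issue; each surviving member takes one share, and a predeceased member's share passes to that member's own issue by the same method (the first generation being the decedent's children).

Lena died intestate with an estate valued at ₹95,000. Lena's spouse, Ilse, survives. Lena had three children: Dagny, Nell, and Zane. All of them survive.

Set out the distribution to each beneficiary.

Ilse takes two-fifths of ₹95,000 = ₹38,000. The remaining ₹57,000 passes to the descendants.
The descendants' portion (₹57,000) is divided into 3 shares of ₹19,000: Dagny, Nell, and Zane each take ₹19,000.

Ilse: ₹38,000; Dagny: ₹19,000; Nell: ₹19,000; Zane: ₹19,000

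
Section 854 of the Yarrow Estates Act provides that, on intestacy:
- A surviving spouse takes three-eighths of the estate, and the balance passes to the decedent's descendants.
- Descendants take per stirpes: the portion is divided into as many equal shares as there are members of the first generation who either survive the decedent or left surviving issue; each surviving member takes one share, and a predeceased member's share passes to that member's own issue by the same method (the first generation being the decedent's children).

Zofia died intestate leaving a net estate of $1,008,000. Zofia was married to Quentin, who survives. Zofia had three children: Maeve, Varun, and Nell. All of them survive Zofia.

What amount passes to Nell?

Quentin takes three-eighths of $1,008,000 = $378,000. The remaining $630,000 passes to the descendants.
The descendants' portion ($630,000) is divided into 3 shares of $210,000: Maeve, Varun, and Nell each take $210,000.

Nell receives $210,000.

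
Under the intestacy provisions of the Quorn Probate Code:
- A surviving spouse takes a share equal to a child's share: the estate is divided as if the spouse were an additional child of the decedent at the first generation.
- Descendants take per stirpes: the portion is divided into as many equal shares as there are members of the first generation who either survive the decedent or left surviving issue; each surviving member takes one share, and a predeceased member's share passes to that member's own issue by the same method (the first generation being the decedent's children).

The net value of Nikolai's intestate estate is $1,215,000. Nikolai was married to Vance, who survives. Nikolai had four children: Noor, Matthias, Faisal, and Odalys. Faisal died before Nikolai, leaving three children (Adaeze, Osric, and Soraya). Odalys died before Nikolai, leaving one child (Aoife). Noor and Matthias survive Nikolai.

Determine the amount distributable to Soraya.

The spouse counts as an additional share at the children's level, so there are 5 primary shares of $243,000. Vance takes one such share ($243,000).
The children's combined portion ($972,000) is divided into 4 shares of $243,000: Noor and Matthias each take $243,000; Faisal's $243,000 share passes to Faisal's issue; Odalys's $243,000 share passes to Odalys's issue.
Faisal's share ($243,000) is divided into 3 shares of $81,000: Adaeze, Osric, and Soraya each take $81,000.
Odalys's share ($243,000) passes entirely to Aoife.

Soraya receives $81,000.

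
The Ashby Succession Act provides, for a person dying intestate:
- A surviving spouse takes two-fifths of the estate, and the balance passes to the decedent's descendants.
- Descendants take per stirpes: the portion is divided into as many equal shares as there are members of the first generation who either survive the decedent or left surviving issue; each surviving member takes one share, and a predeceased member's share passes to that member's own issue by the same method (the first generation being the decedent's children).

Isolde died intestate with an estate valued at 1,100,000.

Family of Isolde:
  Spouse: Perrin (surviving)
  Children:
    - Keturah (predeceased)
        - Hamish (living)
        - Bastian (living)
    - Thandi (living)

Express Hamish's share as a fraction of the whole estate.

Hamish receives 3/20 of the estate.

Perrin takes two-fifths of 1,100,000 = 440,000. The remaining 660,000 passes to the descendants.
The descendants' portion (660,000) is divided into 2 shares of 330,000: Thandi takes 330,000; Keturah's 330,000 share passes to Keturah's issue.
Keturah's share (330,000) is divided into 2 shares of 165,000: Hamish and Bastian each take 165,000.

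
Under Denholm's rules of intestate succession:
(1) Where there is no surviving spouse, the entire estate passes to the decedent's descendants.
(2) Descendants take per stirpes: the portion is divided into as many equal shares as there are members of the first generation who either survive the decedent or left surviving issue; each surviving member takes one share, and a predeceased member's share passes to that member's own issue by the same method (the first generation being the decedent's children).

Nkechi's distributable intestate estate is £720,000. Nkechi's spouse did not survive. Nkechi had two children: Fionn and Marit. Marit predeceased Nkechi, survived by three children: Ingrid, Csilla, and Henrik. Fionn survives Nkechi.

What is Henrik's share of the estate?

Henrik receives £120,000.

The entire £720,000 passes to the descendants.
That amount (£720,000) is divided into 2 shares of £360,000: Fionn takes £360,000; Marit's £360,000 share passes to Marit's issue.
Marit's share (£360,000) is divided into 3 shares of £120,000: Ingrid, Csilla, and Henrik each take £120,000.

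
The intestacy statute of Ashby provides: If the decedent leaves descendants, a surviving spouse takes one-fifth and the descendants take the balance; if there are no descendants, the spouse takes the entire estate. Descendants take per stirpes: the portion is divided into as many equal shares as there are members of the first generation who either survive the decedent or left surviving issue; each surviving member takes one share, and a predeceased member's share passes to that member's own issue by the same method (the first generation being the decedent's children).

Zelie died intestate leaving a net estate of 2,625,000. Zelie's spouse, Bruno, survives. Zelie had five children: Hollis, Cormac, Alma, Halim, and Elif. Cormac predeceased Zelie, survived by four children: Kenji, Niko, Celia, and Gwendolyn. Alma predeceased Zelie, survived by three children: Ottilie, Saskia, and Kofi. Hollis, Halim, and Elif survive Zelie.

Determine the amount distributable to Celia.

Bruno takes one-fifth of 2,625,000 = 525,000. The remaining 2,100,000 passes to the descendants.
The descendants' portion (2,100,000) is divided into 5 shares of 420,000: Hollis, Halim, and Elif each take 420,000; Cormac's 420,000 share passes to Cormac's issue; Alma's 420,000 share passes to Alma's issue.
Cormac's share (420,000) is divided into 4 shares of 105,000: Kenji, Niko, Celia, and Gwendolyn each take 105,000.
Alma's share (420,000) is divided into 3 shares of 140,000: Ottilie, Saskia, and Kofi each take 140,000.

Celia receives 105,000.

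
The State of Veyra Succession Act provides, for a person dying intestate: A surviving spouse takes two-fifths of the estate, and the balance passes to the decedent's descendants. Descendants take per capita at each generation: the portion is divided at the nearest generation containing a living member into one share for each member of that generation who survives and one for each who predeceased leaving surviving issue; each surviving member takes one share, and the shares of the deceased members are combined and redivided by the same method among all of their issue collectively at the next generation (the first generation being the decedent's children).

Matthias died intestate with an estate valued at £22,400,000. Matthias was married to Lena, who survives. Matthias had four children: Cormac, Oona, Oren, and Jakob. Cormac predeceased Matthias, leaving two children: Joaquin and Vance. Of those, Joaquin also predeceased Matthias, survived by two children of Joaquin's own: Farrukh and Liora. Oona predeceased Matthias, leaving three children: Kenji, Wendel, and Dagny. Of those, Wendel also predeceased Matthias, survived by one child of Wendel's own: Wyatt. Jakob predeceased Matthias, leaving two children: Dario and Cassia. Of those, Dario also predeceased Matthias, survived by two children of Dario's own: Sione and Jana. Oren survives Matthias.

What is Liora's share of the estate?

Liora receives £864,000.

Lena takes two-fifths of £22,400,000 = £8,960,000. The remaining £13,440,000 passes to the descendants.
The descendants' portion (£13,440,000) is divided at the children's generation into 4 shares of £3,360,000. Oren takes £3,360,000. The 3 shares of the deceased (Cormac, Oona, and Jakob) are combined into a pool of £10,080,000.
That pool (£10,080,000) is divided at the grandchildren's generation into 7 shares of £1,440,000. Vance, Kenji, Dagny, and Cassia each take £1,440,000. The 3 shares of the deceased (Joaquin, Wendel, and Dario) are combined into a pool of £4,320,000.
That pool (£4,320,000) is divided at the great-grandchildren's generation equally among Farrukh, Liora, Wyatt, Sione, and Jana: £864,000 each.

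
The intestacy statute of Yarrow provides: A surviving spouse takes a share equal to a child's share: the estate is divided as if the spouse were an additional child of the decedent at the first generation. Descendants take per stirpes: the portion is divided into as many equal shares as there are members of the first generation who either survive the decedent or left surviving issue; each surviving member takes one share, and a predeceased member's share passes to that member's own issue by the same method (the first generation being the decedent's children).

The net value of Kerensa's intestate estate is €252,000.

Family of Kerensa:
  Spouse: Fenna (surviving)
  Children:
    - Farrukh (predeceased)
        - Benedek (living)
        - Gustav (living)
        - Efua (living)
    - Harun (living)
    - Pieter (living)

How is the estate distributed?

Fenna: €63,000; Benedek: €21,000; Gustav: €21,000; Efua: €21,000; Harun: €63,000; Pieter: €63,000

The spouse counts as an additional share at the children's level, so there are 4 primary shares of €63,000. Fenna takes one such share (€63,000).
The children's combined portion (€189,000) is divided into 3 shares of €63,000: Harun and Pieter each take €63,000; Farrukh's €63,000 share passes to Farrukh's issue.
Farrukh's share (€63,000) is divided into 3 shares of €21,000: Benedek, Gustav, and Efua each take €21,000.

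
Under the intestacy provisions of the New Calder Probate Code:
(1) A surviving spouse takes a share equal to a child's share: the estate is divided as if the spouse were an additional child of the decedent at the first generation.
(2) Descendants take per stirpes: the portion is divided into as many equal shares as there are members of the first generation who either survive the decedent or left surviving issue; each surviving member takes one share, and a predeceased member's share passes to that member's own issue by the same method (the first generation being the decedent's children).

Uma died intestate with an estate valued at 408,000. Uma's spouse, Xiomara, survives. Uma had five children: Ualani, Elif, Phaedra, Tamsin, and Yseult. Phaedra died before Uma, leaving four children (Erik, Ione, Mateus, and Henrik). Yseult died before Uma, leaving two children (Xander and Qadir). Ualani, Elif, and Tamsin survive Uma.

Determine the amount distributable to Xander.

Xander receives 34,000.

The spouse counts as an additional share at the children's level, so there are 6 primary shares of 68,000. Xiomara takes one such share (68,000).
The children's combined portion (340,000) is divided into 5 shares of 68,000: Ualani, Elif, and Tamsin each take 68,000; Phaedra's 68,000 share passes to Phaedra's issue; Yseult's 68,000 share passes to Yseult's issue.
Phaedra's share (68,000) is divided into 4 shares of 17,000: Erik, Ione, Mateus, and Henrik each take 17,000.
Yseult's share (68,000) is divided into 2 shares of 34,000: Xander and Qadir each take 34,000.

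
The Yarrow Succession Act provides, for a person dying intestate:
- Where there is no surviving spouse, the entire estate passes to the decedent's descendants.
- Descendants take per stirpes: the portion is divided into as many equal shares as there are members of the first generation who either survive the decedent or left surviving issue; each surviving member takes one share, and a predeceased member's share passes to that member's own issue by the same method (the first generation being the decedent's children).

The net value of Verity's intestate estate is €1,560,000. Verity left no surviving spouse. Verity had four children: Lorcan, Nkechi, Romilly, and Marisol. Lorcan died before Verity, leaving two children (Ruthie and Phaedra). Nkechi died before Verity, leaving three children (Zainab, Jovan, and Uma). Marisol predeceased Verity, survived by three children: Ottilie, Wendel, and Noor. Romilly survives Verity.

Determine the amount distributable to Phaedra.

The entire €1,560,000 passes to the descendants.
That amount (€1,560,000) is divided into 4 shares of €390,000: Romilly takes €390,000; Lorcan's €390,000 share passes to Lorcan's issue; Nkechi's €390,000 share passes to Nkechi's issue; Marisol's €390,000 share passes to Marisol's issue.
Lorcan's share (€390,000) is divided into 2 shares of €195,000: Ruthie and Phaedra each take €195,000.
Nkechi's share (€390,000) is divided into 3 shares of €130,000: Zainab, Jovan, and Uma each take €130,000.
Marisol's share (€390,000) is divided into 3 shares of €130,000: Ottilie, Wendel, and Noor each take €130,000.

Phaedra receives €195,000.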